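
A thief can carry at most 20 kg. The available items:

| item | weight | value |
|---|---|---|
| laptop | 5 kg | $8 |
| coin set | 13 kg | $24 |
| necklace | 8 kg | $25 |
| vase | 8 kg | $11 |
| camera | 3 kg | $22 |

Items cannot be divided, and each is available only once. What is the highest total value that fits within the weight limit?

Check high-value combinations within 20 kg:
- necklace+vase+camera: weight 8+8+3=19, value 25+11+22=58
- laptop+necklace+camera: weight 5+8+3=16, value 8+25+22=55
- necklace+camera: weight 8+3=11, value 25+22=47
- coin set+camera: weight 13+3=16, value 24+22=46
Best: $58.

$58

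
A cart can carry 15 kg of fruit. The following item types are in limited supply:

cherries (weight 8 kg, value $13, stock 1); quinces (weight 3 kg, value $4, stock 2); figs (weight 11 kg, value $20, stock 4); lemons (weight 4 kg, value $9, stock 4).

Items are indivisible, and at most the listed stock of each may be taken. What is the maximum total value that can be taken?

$31

Best selections within weight 15 and stock limits:
- 1×quinces + 3×lemons: weight 15, value 31
- 1×figs + 1×lemons: weight 15, value 29
- 3×lemons: weight 12, value 27
- 2×quinces + 2×lemons: weight 14, value 26
Best: $31.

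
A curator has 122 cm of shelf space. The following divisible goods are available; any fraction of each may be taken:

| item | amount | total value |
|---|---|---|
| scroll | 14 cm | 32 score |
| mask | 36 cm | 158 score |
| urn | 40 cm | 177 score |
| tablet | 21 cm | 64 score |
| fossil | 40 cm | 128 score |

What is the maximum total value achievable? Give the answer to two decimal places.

Take in order of value per unit:
- urn (177/40 per unit): all 40 → value 177, running total 177.00
- mask (158/36 per unit): all 36 → value 158, running total 335.00
- fossil (128/40 per unit): all 40 → value 128, running total 463.00
- tablet (64/21 per unit): 6 of 21 → value 6×64/21 = 18.2857, running total 481.29
Total 481.29.

481.29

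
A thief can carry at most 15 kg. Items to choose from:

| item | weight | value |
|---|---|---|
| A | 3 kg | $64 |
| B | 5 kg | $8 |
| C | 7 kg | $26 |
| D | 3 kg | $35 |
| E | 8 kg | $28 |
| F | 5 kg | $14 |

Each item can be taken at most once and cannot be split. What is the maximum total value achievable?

This is a 0/1 knapsack; check combinations near the capacity.
- A+D+E: weight 3+3+8=14, value 64+35+28=127
- A+C+D: weight 3+7+3=13, value 64+26+35=125
- A+D+F: weight 3+3+5=11, value 64+35+14=113
Best: $127.

$127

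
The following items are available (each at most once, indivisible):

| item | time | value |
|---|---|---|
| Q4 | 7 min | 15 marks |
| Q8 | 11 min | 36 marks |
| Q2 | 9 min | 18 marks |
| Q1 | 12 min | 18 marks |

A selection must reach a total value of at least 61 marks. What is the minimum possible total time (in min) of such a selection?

Subsets with value ≥ 61, sorted by total time:
- Q4+Q8+Q2: time 27, value 69
- Q4+Q8+Q1: time 30, value 69
Minimum time: 27 min.

27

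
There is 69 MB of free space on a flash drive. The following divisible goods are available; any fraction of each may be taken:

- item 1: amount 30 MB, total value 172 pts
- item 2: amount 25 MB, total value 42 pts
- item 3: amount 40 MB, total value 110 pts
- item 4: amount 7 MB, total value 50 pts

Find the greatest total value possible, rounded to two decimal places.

310.00

Take in order of value per unit:
- item 4 (50/7 per unit): all 7 → value 50, running total 50.00
- item 1 (172/30 per unit): all 30 → value 172, running total 222.00
- item 3 (110/40 per unit): 32 of 40 → value 32×110/40 = 88.0000, running total 310.00
Total 310.00.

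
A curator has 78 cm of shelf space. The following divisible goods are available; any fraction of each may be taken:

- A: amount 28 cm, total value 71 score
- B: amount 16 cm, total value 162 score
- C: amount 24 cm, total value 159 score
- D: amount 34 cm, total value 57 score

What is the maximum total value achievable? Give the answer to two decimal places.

Take in order of value per unit:
- B (162/16 per unit): all 16 → value 162, running total 162.00
- C (159/24 per unit): all 24 → value 159, running total 321.00
- A (71/28 per unit): all 28 → value 71, running total 392.00
- D (57/34 per unit): 10 of 34 → value 10×57/34 = 16.7647, running total 408.76
Total 408.76.

408.76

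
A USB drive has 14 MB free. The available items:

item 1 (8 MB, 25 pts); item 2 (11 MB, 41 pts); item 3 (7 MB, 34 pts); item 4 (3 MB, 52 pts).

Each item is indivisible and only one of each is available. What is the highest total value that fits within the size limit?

93 pts

Check high-value combinations within 14 MB:
- item 2+item 4: size 11+3=14, value 41+52=93
- item 3+item 4: size 7+3=10, value 34+52=86
- item 1+item 4: size 8+3=11, value 25+52=77
- item 4: size 3, value 52
Best: 93 pts.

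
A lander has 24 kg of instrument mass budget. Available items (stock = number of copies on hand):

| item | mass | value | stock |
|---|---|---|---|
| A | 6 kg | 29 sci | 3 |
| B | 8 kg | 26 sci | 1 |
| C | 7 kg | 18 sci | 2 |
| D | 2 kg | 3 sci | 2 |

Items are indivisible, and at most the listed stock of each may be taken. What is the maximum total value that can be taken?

93 sci

Best selections within mass 24 and stock limits:
- 3×A + 2×D: mass 22, value 93
- 3×A + 1×D: mass 20, value 90
- 2×A + 1×B + 2×D: mass 24, value 90
Best: 93 sci.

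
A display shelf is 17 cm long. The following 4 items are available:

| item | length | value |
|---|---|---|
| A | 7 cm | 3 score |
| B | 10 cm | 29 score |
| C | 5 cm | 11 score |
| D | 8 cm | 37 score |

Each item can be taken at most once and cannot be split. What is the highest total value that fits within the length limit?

Check high-value combinations within 17 cm:
- C+D: length 5+8=13, value 11+37=48
- B+C: length 10+5=15, value 29+11=40
- A+D: length 7+8=15, value 3+37=40
Best: 48 score.

48 score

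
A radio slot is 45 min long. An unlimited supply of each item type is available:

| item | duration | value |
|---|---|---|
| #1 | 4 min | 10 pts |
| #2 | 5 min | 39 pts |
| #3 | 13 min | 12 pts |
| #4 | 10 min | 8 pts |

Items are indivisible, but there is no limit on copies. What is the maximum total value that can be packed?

Best value-per-unit is #2 at 39/5, and filling with it alone uses duration 9×5=45. No mix of the others beats 9×39 = 351.

351 pts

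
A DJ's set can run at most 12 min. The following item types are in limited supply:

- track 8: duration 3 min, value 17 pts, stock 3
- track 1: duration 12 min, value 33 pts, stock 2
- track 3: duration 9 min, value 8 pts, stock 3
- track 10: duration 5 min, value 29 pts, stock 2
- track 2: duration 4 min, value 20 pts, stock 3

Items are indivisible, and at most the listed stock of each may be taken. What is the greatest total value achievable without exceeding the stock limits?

66 pts

Best selections within duration 12 and stock limits:
- 1×track 8 + 1×track 10 + 1×track 2: duration 12, value 66
- 2×track 8 + 1×track 10: duration 11, value 63
- 3×track 2: duration 12, value 60
Best: 66 pts.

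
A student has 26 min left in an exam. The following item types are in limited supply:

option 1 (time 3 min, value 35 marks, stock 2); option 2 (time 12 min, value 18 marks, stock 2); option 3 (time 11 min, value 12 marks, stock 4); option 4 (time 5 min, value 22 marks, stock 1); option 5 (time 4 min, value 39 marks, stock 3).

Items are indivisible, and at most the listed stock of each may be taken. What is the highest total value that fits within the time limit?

Top feasible selections:
- 2×option 1 + 1×option 4 + 3×option 5: time 23, value 209
- 2×option 1 + 3×option 5: time 18, value 187
- 1×option 1 + 1×option 4 + 3×option 5: time 20, value 174
Best: 209 marks.

209 marks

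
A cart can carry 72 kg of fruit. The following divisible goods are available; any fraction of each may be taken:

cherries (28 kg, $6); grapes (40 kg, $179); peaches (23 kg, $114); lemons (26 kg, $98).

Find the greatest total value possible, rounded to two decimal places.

326.92

Take in order of value per unit:
- peaches (114/23 per unit): all 23 → value 114, running total 114.00
- grapes (179/40 per unit): all 40 → value 179, running total 293.00
- lemons (98/26 per unit): 9 of 26 → value 9×98/26 = 33.9231, running total 326.92
Total 326.92.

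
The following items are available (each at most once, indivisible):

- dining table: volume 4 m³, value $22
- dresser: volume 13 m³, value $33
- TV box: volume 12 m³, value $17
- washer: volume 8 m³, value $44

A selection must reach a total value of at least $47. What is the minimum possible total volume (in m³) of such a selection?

Subsets with value ≥ 47, sorted by total volume:
- dining table+washer: volume 12, value 66
- dining table+dresser: volume 17, value 55
- TV box+washer: volume 20, value 61
Minimum volume: 12 m³.

12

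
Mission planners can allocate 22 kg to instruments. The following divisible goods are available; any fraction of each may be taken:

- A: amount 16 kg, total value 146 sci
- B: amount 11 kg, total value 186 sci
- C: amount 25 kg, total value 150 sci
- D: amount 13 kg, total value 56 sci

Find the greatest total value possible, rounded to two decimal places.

Take in order of value per unit:
- B (186/11 per unit): all 11 → value 186, running total 186.00
- A (146/16 per unit): 11 of 16 → value 11×146/16 = 100.3750, running total 286.38
Total 286.38.

286.38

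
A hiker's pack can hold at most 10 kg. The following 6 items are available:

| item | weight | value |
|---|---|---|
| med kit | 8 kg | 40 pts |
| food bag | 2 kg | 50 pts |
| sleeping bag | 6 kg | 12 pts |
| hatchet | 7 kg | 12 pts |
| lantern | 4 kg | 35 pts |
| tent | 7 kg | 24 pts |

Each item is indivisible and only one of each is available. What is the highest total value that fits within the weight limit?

Check high-value combinations within 10 kg:
- med kit+food bag: weight 8+2=10, value 40+50=90
- food bag+lantern: weight 2+4=6, value 50+35=85
- food bag+tent: weight 2+7=9, value 50+24=74
Best: 90 pts.

90 pts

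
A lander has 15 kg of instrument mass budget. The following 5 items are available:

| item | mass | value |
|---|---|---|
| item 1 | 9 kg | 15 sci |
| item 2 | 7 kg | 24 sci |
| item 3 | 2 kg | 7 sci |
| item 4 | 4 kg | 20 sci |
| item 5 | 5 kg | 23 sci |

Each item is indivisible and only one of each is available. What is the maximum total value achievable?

Check high-value combinations within 15 kg:
- item 2+item 3+item 5: mass 7+2+5=14, value 24+7+23=54
- item 2+item 3+item 4: mass 7+2+4=13, value 24+7+20=51
- item 3+item 4+item 5: mass 2+4+5=11, value 7+20+23=50
Best: 54 sci.

54 sci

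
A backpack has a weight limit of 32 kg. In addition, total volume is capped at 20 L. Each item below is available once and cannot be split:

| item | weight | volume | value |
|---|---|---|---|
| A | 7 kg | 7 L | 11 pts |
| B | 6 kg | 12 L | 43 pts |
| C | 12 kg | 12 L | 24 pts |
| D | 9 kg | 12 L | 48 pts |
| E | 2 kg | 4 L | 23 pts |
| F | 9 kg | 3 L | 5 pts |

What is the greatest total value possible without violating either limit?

76 pts

Feasible sets respecting both limits:
- D+E+F: weight 20, volume 19, value 76
- D+E: weight 11, volume 16, value 71
- B+E+F: weight 17, volume 19, value 71
Best: 76 pts.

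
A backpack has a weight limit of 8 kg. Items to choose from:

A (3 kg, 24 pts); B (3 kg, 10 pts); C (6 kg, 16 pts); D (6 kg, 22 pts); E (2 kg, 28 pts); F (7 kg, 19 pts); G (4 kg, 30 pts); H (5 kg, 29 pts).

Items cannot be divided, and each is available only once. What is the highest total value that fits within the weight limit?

62 pts

This is a 0/1 knapsack; check combinations near the capacity.
- A+B+E: weight 3+3+2=8, value 24+10+28=62
- E+G: weight 2+4=6, value 28+30=58
- E+H: weight 2+5=7, value 28+29=57
Best: 62 pts.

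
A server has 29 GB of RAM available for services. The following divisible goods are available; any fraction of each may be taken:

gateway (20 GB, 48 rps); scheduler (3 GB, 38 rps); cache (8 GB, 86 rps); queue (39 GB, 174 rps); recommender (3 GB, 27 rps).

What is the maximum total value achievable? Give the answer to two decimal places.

Take in order of value per unit:
- scheduler (38/3 per unit): all 3 → value 38, running total 38.00
- cache (86/8 per unit): all 8 → value 86, running total 124.00
- recommender (27/3 per unit): all 3 → value 27, running total 151.00
- queue (174/39 per unit): 15 of 39 → value 15×174/39 = 66.9231, running total 217.92
Total 217.92.

217.92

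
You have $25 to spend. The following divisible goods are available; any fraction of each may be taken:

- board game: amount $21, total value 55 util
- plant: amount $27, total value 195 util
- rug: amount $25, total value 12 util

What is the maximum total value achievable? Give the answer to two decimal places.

180.56

Take in order of value per unit:
- plant (195/27 per unit): 25 of 27 → value 25×195/27 = 180.5556, running total 180.56
Total 180.56.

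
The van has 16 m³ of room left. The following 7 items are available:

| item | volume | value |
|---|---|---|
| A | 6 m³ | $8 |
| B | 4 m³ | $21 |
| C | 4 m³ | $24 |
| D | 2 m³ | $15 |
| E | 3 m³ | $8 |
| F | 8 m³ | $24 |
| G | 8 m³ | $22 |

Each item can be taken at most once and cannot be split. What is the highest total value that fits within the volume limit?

$69

This is a 0/1 knapsack; check combinations near the capacity.
- B+C+F: volume 4+4+8=16, value 21+24+24=69
- B+C+D+E: volume 4+4+2+3=13, value 21+24+15+8=68
- A+B+C+D: volume 6+4+4+2=16, value 8+21+24+15=68
- B+C+G: volume 4+4+8=16, value 21+24+22=67
Best: $69.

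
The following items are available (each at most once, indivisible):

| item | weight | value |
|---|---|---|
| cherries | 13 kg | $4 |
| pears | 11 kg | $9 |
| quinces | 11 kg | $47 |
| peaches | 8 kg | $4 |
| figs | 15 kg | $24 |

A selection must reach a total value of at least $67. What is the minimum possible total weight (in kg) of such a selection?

Subsets with value ≥ 67, sorted by total weight:
- quinces+figs: weight 26, value 71
- quinces+peaches+figs: weight 34, value 75
- pears+quinces+figs: weight 37, value 80
Minimum weight: 26 kg.

26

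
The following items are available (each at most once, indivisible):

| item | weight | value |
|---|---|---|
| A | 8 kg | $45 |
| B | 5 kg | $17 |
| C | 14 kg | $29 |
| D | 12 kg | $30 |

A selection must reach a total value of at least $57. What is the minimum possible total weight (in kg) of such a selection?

Subsets with value ≥ 57, sorted by total weight:
- A+B: weight 13, value 62
- A+D: weight 20, value 75
Minimum weight: 13 kg.

13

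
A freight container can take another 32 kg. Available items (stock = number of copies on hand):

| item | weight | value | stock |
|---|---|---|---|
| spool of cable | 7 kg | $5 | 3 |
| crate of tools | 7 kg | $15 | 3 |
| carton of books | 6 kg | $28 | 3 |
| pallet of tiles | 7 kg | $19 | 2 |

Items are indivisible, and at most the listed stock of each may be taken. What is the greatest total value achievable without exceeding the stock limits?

$122

Best selections within weight 32 and stock limits:
- 3×carton of books + 2×pallet of tiles: weight 32, value 122
- 1×crate of tools + 3×carton of books + 1×pallet of tiles: weight 32, value 118
- 2×crate of tools + 3×carton of books: weight 32, value 114
Best: $122.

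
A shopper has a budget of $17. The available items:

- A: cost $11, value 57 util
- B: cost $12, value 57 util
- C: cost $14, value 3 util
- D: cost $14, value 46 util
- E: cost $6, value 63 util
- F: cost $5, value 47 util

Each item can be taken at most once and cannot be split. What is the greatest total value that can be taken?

This is a 0/1 knapsack; check combinations near the capacity.
- A+E: cost 11+6=17, value 57+63=120
- E+F: cost 6+5=11, value 63+47=110
- A+F: cost 11+5=16, value 57+47=104
Best: 120 util.

120 util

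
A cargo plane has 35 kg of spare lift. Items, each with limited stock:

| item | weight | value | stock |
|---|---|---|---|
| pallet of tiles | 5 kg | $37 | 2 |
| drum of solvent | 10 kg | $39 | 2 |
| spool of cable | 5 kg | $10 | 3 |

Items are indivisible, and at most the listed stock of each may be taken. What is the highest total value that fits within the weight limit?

Best selections within weight 35 and stock limits:
- 2×pallet of tiles + 2×drum of solvent + 1×spool of cable: weight 35, value 162
- 2×pallet of tiles + 2×drum of solvent: weight 30, value 152
- 2×pallet of tiles + 1×drum of solvent + 3×spool of cable: weight 35, value 143
Best: $162.

$162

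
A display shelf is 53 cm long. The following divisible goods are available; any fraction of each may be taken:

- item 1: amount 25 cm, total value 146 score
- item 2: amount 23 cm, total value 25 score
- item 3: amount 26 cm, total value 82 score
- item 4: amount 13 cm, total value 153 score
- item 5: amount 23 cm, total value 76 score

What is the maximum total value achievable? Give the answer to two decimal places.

348.57

Take in order of value per unit:
- item 4 (153/13 per unit): all 13 → value 153, running total 153.00
- item 1 (146/25 per unit): all 25 → value 146, running total 299.00
- item 5 (76/23 per unit): 15 of 23 → value 15×76/23 = 49.5652, running total 348.57
Total 348.57.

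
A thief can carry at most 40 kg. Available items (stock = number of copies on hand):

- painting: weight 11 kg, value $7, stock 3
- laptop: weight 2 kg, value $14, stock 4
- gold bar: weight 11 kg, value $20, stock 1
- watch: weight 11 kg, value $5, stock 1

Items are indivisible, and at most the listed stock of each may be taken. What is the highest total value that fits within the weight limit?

Top feasible selections:
- 1×painting + 4×laptop + 1×gold bar: weight 30, value 83
- 4×laptop + 1×gold bar + 1×watch: weight 30, value 81
- 4×laptop + 1×gold bar: weight 19, value 76
- 2×painting + 3×laptop + 1×gold bar: weight 39, value 76
Best: $83.

$83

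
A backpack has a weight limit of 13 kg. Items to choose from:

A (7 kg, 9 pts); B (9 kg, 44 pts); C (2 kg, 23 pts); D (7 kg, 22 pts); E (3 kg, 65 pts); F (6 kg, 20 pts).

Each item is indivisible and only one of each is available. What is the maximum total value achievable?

110 pts

Check high-value combinations within 13 kg:
- C+D+E: weight 2+7+3=12, value 23+22+65=110
- B+E: weight 9+3=12, value 44+65=109
- C+E+F: weight 2+3+6=11, value 23+65+20=108
- A+C+E: weight 7+2+3=12, value 9+23+65=97
- C+E: weight 2+3=5, value 23+65=88
Best: 110 pts.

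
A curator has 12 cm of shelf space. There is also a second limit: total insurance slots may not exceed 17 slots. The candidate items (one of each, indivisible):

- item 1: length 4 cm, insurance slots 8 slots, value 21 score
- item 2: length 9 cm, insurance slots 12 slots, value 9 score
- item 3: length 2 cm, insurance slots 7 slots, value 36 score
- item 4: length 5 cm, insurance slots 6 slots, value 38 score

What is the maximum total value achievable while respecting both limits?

74 score

Feasible sets respecting both limits:
- item 3+item 4: length 7, insurance slots 13, value 74
- item 1+item 4: length 9, insurance slots 14, value 59
- item 1+item 3: length 6, insurance slots 15, value 57
Best: 74 score.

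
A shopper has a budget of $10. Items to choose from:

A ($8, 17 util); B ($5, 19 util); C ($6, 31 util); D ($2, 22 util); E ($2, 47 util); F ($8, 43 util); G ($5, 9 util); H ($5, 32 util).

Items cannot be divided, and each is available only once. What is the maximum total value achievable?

Check high-value combinations within $10:
- D+E+H: cost 2+2+5=9, value 22+47+32=101
- C+D+E: cost 6+2+2=10, value 31+22+47=100
- E+F: cost 2+8=10, value 47+43=90
- B+D+E: cost 5+2+2=9, value 19+22+47=88
- E+H: cost 2+5=7, value 47+32=79
Best: 101 util.

101 util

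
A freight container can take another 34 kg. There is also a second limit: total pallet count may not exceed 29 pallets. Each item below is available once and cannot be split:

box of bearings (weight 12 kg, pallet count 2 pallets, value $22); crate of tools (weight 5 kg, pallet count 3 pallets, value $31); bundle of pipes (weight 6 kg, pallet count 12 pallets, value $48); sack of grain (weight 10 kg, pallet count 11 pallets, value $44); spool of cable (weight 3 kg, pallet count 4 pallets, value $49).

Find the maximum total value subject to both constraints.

Feasible sets respecting both limits:
- box of bearings+bundle of pipes+sack of grain+spool of cable: weight 31, pallet count 29, value 163
- box of bearings+crate of tools+bundle of pipes+spool of cable: weight 26, pallet count 21, value 150
- box of bearings+crate of tools+sack of grain+spool of cable: weight 30, pallet count 20, value 146
- box of bearings+crate of tools+bundle of pipes+sack of grain: weight 33, pallet count 28, value 145
Best: $163.

$163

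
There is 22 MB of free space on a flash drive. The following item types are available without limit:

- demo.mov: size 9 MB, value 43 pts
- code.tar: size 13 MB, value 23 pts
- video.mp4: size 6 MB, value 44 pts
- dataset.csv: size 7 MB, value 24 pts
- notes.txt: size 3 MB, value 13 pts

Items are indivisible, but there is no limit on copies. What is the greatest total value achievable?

145 pts

Best value-per-unit is video.mp4 at 44/6; filling with it alone gives 3×44 = 132.
Optimal mix: 3×video.mp4 + 1×notes.txt → size 21, value 145.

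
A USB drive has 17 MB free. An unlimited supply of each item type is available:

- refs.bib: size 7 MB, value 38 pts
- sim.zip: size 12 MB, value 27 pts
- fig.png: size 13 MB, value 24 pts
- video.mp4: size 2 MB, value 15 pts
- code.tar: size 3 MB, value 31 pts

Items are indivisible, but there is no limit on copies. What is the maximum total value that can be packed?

Best value-per-unit is code.tar at 31/3; filling with it alone gives 5×31 = 155.
Optimal mix: 1×video.mp4 + 5×code.tar → size 17, value 170.

170 pts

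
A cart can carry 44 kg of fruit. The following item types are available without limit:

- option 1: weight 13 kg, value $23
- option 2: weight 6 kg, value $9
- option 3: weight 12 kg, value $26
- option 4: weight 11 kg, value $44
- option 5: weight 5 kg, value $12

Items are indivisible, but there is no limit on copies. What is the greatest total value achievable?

Best value-per-unit is option 4 at 44/11, and filling with it alone uses weight 4×11=44. No mix of the others beats 4×44 = 176.

$176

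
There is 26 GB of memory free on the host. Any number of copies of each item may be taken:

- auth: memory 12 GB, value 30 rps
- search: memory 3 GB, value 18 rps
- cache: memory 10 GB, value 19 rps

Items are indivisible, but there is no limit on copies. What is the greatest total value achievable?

Best value-per-unit is search at 18/3, and filling with it alone uses memory 8×3=24. No mix of the others beats 8×18 = 144.

144 rps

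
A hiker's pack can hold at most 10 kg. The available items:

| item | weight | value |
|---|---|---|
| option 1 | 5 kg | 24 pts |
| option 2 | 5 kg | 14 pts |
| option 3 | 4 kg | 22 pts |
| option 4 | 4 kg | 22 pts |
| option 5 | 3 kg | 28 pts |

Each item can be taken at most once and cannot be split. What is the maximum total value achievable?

52 pts

This is a 0/1 knapsack; check combinations near the capacity.
- option 1+option 5: weight 5+3=8, value 24+28=52
- option 3+option 5: weight 4+3=7, value 22+28=50
- option 4+option 5: weight 4+3=7, value 22+28=50
- option 1+option 3: weight 5+4=9, value 24+22=46
Best: 52 pts.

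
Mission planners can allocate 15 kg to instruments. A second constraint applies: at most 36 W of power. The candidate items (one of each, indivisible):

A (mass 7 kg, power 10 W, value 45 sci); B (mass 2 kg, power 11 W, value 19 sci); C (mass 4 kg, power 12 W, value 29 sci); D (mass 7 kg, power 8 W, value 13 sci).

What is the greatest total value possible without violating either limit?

Feasible sets respecting both limits:
- A+B+C: mass 13, power 33, value 93
- A+C: mass 11, power 22, value 74
- A+B: mass 9, power 21, value 64
- B+C+D: mass 13, power 31, value 61
Best: 93 sci.

93 sci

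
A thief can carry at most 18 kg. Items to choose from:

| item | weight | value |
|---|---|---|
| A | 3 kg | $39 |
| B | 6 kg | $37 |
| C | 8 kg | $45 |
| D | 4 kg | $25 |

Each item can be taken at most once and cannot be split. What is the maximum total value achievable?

$121

This is a 0/1 knapsack; check combinations near the capacity.
- A+B+C: weight 3+6+8=17, value 39+37+45=121
- A+C+D: weight 3+8+4=15, value 39+45+25=109
- B+C+D: weight 6+8+4=18, value 37+45+25=107
- A+B+D: weight 3+6+4=13, value 39+37+25=101
Best: $121.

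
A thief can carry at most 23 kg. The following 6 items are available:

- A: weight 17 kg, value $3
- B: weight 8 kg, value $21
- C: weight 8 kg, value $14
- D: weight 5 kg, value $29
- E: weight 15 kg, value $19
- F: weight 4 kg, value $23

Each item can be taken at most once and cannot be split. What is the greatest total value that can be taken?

This is a 0/1 knapsack; check combinations near the capacity.
- B+D+F: weight 8+5+4=17, value 21+29+23=73
- C+D+F: weight 8+5+4=17, value 14+29+23=66
- B+C+D: weight 8+8+5=21, value 21+14+29=64
Best: $73.

$73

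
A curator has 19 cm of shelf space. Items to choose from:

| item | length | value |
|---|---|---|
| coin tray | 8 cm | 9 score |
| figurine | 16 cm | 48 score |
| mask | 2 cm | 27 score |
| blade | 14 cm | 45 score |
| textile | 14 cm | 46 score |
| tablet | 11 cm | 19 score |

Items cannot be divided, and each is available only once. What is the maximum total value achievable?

Check high-value combinations within 19 cm:
- figurine+mask: length 16+2=18, value 48+27=75
- mask+textile: length 2+14=16, value 27+46=73
- mask+blade: length 2+14=16, value 27+45=72
Best: 75 score.

75 score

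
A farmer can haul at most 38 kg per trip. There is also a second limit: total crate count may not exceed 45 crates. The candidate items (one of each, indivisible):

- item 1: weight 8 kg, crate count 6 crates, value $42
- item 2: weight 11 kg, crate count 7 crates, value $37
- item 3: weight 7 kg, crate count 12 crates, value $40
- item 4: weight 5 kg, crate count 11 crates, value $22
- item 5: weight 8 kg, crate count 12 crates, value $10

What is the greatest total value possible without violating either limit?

$141

Feasible sets respecting both limits:
- item 1+item 2+item 3+item 4: weight 31, crate count 36, value 141
- item 1+item 2+item 3+item 5: weight 34, crate count 37, value 129
- item 1+item 2+item 3: weight 26, crate count 25, value 119
- item 1+item 3+item 4+item 5: weight 28, crate count 41, value 114
Best: $141.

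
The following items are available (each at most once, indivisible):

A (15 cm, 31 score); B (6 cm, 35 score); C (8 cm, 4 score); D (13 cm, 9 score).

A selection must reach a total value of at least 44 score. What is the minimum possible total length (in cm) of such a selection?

Subsets with value ≥ 44, sorted by total length:
- B+D: length 19, value 44
- A+B: length 21, value 66
Minimum length: 19 cm.

19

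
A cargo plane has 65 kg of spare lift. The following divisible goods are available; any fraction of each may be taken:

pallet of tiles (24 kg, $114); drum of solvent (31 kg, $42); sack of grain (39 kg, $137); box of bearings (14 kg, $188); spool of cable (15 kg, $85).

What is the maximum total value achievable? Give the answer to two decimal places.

429.15

Take in order of value per unit:
- box of bearings (188/14 per unit): all 14 → value 188, running total 188.00
- spool of cable (85/15 per unit): all 15 → value 85, running total 273.00
- pallet of tiles (114/24 per unit): all 24 → value 114, running total 387.00
- sack of grain (137/39 per unit): 12 of 39 → value 12×137/39 = 42.1538, running total 429.15
Total 429.15.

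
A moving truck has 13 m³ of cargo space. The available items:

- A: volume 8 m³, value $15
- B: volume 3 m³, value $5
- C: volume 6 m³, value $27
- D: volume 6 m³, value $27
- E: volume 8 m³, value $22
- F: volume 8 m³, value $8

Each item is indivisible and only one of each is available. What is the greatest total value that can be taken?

$54

Check high-value combinations within 13 m³:
- C+D: volume 6+6=12, value 27+27=54
- B+C: volume 3+6=9, value 5+27=32
- B+D: volume 3+6=9, value 5+27=32
- C: volume 6, value 27
Best: $54.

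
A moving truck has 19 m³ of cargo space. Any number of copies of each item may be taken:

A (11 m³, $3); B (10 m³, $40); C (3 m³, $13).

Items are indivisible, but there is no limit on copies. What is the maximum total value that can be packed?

$79

Best value-per-unit is C at 13/3; filling with it alone gives 6×13 = 78.
Optimal mix: 1×B + 3×C → volume 19, value 79.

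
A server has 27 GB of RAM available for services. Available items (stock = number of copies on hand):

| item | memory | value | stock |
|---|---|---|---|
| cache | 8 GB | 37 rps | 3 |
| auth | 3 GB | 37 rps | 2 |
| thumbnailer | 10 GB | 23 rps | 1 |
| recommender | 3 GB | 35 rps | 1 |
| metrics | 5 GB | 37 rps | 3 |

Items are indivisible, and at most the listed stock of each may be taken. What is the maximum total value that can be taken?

220 rps

Top feasible selections:
- 2×auth + 1×recommender + 3×metrics: memory 24, value 220
- 1×cache + 2×auth + 1×recommender + 2×metrics: memory 27, value 220
- 2×auth + 3×metrics: memory 21, value 185
- 1×cache + 2×auth + 2×metrics: memory 24, value 185
Best: 220 rps.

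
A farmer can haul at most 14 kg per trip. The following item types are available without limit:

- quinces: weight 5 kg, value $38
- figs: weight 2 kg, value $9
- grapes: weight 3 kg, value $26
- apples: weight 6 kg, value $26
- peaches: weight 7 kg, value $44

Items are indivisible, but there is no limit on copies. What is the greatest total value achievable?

$116

Best value-per-unit is grapes at 26/3; filling with it alone gives 4×26 = 104.
Optimal mix: 1×quinces + 3×grapes → weight 14, value 116.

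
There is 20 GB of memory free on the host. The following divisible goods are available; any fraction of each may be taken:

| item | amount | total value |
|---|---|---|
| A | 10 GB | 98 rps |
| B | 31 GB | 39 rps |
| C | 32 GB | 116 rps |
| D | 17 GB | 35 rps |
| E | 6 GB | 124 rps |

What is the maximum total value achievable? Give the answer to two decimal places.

Take in order of value per unit:
- E (124/6 per unit): all 6 → value 124, running total 124.00
- A (98/10 per unit): all 10 → value 98, running total 222.00
- C (116/32 per unit): 4 of 32 → value 4×116/32 = 14.5000, running total 236.50
Total 236.50.

236.50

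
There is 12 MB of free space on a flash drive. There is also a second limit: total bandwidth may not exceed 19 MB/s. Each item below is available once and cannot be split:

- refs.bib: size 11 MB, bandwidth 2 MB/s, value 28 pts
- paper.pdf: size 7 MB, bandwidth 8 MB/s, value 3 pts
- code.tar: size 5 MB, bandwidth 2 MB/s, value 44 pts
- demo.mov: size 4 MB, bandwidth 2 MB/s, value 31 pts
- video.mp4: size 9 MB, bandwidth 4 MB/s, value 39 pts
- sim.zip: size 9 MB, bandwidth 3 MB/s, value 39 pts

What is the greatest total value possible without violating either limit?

Feasible sets respecting both limits:
- code.tar+demo.mov: size 9, bandwidth 4, value 75
- paper.pdf+code.tar: size 12, bandwidth 10, value 47
- code.tar: size 5, bandwidth 2, value 44
- video.mp4: size 9, bandwidth 4, value 39
Best: 75 pts.

75 pts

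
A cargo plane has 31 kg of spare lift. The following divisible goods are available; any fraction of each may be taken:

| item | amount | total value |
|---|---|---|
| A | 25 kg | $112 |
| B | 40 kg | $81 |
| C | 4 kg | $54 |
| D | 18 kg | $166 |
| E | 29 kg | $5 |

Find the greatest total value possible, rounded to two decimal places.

Take in order of value per unit:
- C (54/4 per unit): all 4 → value 54, running total 54.00
- D (166/18 per unit): all 18 → value 166, running total 220.00
- A (112/25 per unit): 9 of 25 → value 9×112/25 = 40.3200, running total 260.32
Total 260.32.

260.32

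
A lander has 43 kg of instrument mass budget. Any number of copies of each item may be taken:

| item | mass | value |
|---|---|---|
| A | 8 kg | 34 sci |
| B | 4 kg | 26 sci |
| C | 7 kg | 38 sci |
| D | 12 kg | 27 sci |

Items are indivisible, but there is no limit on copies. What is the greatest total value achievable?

272 sci

Best value-per-unit is B at 26/4; filling with it alone gives 10×26 = 260.
Optimal mix: 9×B + 1×C → mass 43, value 272.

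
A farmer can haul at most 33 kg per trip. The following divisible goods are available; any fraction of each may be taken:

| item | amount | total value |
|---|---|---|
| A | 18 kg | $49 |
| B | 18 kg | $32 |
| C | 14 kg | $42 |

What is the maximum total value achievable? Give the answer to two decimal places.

Take in order of value per unit:
- C (42/14 per unit): all 14 → value 42, running total 42.00
- A (49/18 per unit): all 18 → value 49, running total 91.00
- B (32/18 per unit): 1 of 18 → value 1×32/18 = 1.7778, running total 92.78
Total 92.78.

92.78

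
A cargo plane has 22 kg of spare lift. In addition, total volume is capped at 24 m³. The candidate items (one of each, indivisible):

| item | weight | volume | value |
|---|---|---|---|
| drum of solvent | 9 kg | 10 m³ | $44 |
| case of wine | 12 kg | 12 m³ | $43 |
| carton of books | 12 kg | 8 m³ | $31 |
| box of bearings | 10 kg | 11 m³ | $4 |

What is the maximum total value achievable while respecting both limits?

$87

Feasible sets respecting both limits:
- drum of solvent+case of wine: weight 21, volume 22, value 87
- drum of solvent+carton of books: weight 21, volume 18, value 75
- drum of solvent+box of bearings: weight 19, volume 21, value 48
- case of wine+box of bearings: weight 22, volume 23, value 47
Best: $87.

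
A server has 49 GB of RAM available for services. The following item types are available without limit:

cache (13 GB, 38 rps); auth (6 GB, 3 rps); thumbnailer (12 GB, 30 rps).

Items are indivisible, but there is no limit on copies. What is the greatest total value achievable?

128 rps

Best value-per-unit is cache at 38/13; filling with it alone gives 3×38 = 114.
Optimal mix: 1×cache + 3×thumbnailer → memory 49, value 128.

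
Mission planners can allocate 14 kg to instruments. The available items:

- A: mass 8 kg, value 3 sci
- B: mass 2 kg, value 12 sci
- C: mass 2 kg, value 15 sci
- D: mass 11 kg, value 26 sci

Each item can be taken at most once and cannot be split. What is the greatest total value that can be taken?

Check high-value combinations within 14 kg:
- C+D: mass 2+11=13, value 15+26=41
- B+D: mass 2+11=13, value 12+26=38
- A+B+C: mass 8+2+2=12, value 3+12+15=30
Best: 41 sci.

41 sci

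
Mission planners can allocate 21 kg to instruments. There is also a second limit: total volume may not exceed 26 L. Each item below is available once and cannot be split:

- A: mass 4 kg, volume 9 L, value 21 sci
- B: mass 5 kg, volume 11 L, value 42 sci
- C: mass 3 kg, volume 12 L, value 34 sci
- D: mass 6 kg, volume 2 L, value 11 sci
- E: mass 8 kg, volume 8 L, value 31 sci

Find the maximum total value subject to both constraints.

Feasible sets respecting both limits:
- B+C+D: mass 14, volume 25, value 87
- B+D+E: mass 19, volume 21, value 84
- B+C: mass 8, volume 23, value 76
Best: 87 sci.

87 sci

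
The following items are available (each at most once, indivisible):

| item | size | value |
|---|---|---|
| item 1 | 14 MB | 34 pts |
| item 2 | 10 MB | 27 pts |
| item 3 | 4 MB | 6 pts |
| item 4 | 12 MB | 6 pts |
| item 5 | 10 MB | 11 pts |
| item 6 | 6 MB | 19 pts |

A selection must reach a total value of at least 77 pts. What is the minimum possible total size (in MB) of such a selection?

30

Subsets with value ≥ 77, sorted by total size:
- item 1+item 2+item 6: size 30, value 80
- item 1+item 2+item 3+item 6: size 34, value 86
- item 1+item 2+item 3+item 5: size 38, value 78
Minimum size: 30 MB.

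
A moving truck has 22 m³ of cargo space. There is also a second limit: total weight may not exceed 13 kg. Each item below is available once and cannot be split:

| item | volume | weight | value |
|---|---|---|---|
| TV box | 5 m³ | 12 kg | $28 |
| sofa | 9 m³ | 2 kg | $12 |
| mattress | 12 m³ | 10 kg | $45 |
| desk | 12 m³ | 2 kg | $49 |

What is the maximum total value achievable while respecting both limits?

Feasible sets respecting both limits:
- sofa+desk: volume 21, weight 4, value 61
- sofa+mattress: volume 21, weight 12, value 57
- desk: volume 12, weight 2, value 49
- mattress: volume 12, weight 10, value 45
Best: $61.

$61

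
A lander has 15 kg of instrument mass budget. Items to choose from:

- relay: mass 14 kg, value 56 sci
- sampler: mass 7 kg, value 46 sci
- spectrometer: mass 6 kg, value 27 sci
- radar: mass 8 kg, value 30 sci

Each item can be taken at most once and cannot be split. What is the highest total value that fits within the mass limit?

Check high-value combinations within 15 kg:
- sampler+radar: mass 7+8=15, value 46+30=76
- sampler+spectrometer: mass 7+6=13, value 46+27=73
- spectrometer+radar: mass 6+8=14, value 27+30=57
- relay: mass 14, value 56
Best: 76 sci.

76 sci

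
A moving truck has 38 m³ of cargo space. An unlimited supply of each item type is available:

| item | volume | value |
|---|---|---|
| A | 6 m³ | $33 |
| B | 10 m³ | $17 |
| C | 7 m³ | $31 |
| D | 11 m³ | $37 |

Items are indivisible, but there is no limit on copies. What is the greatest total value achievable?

Best value-per-unit is A at 33/6, and filling with it alone uses volume 6×6=36. No mix of the others beats 6×33 = 198.

$198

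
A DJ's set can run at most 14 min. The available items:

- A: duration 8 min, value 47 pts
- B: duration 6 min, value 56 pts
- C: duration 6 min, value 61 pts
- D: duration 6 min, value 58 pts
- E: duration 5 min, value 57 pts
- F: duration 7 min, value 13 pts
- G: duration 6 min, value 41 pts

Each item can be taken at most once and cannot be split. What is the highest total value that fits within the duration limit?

119 pts

This is a 0/1 knapsack; check combinations near the capacity.
- C+D: duration 6+6=12, value 61+58=119
- C+E: duration 6+5=11, value 61+57=118
- B+C: duration 6+6=12, value 56+61=117
- D+E: duration 6+5=11, value 58+57=115
- B+D: duration 6+6=12, value 56+58=114
Best: 119 pts.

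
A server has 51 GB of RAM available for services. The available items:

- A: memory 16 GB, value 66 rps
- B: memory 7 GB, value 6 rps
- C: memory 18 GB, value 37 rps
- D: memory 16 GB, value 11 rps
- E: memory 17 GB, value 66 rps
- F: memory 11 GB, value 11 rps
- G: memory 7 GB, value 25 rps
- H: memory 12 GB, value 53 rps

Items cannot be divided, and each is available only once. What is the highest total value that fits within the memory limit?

This is a 0/1 knapsack; check combinations near the capacity.
- A+E+H: memory 16+17+12=45, value 66+66+53=185
- A+C+E: memory 16+18+17=51, value 66+37+66=169
- A+E+F+G: memory 16+17+11+7=51, value 66+66+11+25=168
- A+B+E+G: memory 16+7+17+7=47, value 66+6+66+25=163
Best: 185 rps.

185 rps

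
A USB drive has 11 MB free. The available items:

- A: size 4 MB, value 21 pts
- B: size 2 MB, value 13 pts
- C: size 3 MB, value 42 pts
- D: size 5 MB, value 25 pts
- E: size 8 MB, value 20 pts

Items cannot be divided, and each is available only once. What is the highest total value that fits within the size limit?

This is a 0/1 knapsack; check combinations near the capacity.
- B+C+D: size 2+3+5=10, value 13+42+25=80
- A+B+C: size 4+2+3=9, value 21+13+42=76
- C+D: size 3+5=8, value 42+25=67
- A+C: size 4+3=7, value 21+42=63
Best: 80 pts.

80 pts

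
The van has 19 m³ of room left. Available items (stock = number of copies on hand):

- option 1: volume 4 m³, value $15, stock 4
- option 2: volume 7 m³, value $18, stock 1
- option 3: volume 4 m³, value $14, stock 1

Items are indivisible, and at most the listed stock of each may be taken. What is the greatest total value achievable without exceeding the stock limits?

$63

Best selections within volume 19 and stock limits:
- 3×option 1 + 1×option 2: volume 19, value 63
- 2×option 1 + 1×option 2 + 1×option 3: volume 19, value 62
- 4×option 1: volume 16, value 60
Best: $63.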